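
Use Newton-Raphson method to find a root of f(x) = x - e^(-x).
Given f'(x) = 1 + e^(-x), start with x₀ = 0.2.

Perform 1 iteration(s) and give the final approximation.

f(x) = x - e^(-x)
f'(x) = 1 + e^(-x)
x₀ = 0.2

Newton-Raphson formula: x_{n+1} = x_n - f(x_n)/f'(x_n)

Iteration 1:
  f(0.200000) = -0.618731
  f'(0.200000) = 1.818731
  x_1 = 0.200000 - (-0.618731)/1.818731 = 0.540199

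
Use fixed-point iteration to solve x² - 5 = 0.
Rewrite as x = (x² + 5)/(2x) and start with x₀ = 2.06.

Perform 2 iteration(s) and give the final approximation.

Equation: x² - 5 = 0
Fixed-point form: x = (x² + 5)/(2x)
x₀ = 2.06

x_1 = g(2.060000) = 2.243592
x_2 = g(2.243592) = 2.236081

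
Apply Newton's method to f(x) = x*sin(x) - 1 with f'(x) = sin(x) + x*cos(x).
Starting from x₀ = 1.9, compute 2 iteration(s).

f(x) = x*sin(x) - 1
f'(x) = sin(x) + x*cos(x)
x₀ = 1.9

Newton-Raphson formula: x_{n+1} = x_n - f(x_n)/f'(x_n)

Iteration 1:
  f(1.900000) = 0.797970
  f'(1.900000) = 0.332050
  x_1 = 1.900000 - 0.797970/0.332050 = -0.503163
Iteration 2:
  f(-0.503163) = -0.757375
  f'(-0.503163) = -0.923001
  x_2 = -0.503163 - (-0.757375)/(-0.923001) = -1.323720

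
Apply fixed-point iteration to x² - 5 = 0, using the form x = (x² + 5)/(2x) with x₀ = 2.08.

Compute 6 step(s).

Equation: x² - 5 = 0
Fixed-point form: x = (x² + 5)/(2x)
x₀ = 2.08

x_1 = g(2.080000) = 2.241923
x_2 = g(2.241923) = 2.236076
x_3 = g(2.236076) = 2.236068
x_4 = g(2.236068) = 2.236068
x_5 = g(2.236068) = 2.236068
x_6 = g(2.236068) = 2.236068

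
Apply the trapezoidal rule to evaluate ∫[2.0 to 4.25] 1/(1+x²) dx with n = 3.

f(x) = 1/(1+x²)
a = 2.0, b = 4.25, n = 3
h = (b - a)/n = 0.750000

Trapezoidal rule: (h/2)[f(x₀) + 2f(x₁) + 2f(x₂) + ... + f(xₙ)]

x_0 = 2.0000, f(x_0) = 0.200000, coefficient = 1
x_1 = 2.7500, f(x_1) = 0.116788, coefficient = 2
x_2 = 3.5000, f(x_2) = 0.075472, coefficient = 2
x_3 = 4.2500, f(x_3) = 0.052459, coefficient = 1

I ≈ (0.750000/2) × 0.636979 = 0.238867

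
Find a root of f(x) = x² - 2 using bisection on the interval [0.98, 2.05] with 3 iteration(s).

f(x) = x² - 2
Initial interval: [0.98, 2.05]

Iteration 1:
  c_1 = (0.980000 + 2.050000)/2 = 1.515000
  f(c_1) = f(1.515000) = 0.295225
  f(a) × f(c) < 0, new interval: [0.980000, 1.515000]
Iteration 2:
  c_2 = (0.980000 + 1.515000)/2 = 1.247500
  f(c_2) = f(1.247500) = -0.443744
  f(a) × f(c) ≥ 0, new interval: [1.247500, 1.515000]
Iteration 3:
  c_3 = (1.247500 + 1.515000)/2 = 1.381250
  f(c_3) = f(1.381250) = -0.092148
  f(a) × f(c) ≥ 0, new interval: [1.381250, 1.515000]

After 3 iteration(s), the approximation is c_3 = 1.381250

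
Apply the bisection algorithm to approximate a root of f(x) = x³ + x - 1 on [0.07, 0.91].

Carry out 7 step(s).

f(x) = x³ + x - 1
Initial interval: [0.07, 0.91]

Iteration 1:
  c_1 = (0.070000 + 0.910000)/2 = 0.490000
  f(c_1) = f(0.490000) = -0.392351
  f(a) × f(c) ≥ 0, new interval: [0.490000, 0.910000]
Iteration 2:
  c_2 = (0.490000 + 0.910000)/2 = 0.700000
  f(c_2) = f(0.700000) = 0.043000
  f(a) × f(c) < 0, new interval: [0.490000, 0.700000]
Iteration 3:
  c_3 = (0.490000 + 0.700000)/2 = 0.595000
  f(c_3) = f(0.595000) = -0.194355
  f(a) × f(c) ≥ 0, new interval: [0.595000, 0.700000]
Iteration 4:
  c_4 = (0.595000 + 0.700000)/2 = 0.647500
  f(c_4) = f(0.647500) = -0.081032
  f(a) × f(c) ≥ 0, new interval: [0.647500, 0.700000]
Iteration 5:
  c_5 = (0.647500 + 0.700000)/2 = 0.673750
  f(c_5) = f(0.673750) = -0.020409
  f(a) × f(c) ≥ 0, new interval: [0.673750, 0.700000]
Iteration 6:
  c_6 = (0.673750 + 0.700000)/2 = 0.686875
  f(c_6) = f(0.686875) = 0.010941
  f(a) × f(c) < 0, new interval: [0.673750, 0.686875]
Iteration 7:
  c_7 = (0.673750 + 0.686875)/2 = 0.680312
  f(c_7) = f(0.680312) = -0.004822
  f(a) × f(c) ≥ 0, new interval: [0.680312, 0.686875]

After 7 iteration(s), the approximation is c_7 = 0.680312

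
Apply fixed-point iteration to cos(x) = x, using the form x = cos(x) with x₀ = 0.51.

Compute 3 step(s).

Equation: cos(x) = x
Fixed-point form: x = cos(x)
x₀ = 0.51

x_1 = g(0.510000) = 0.872745
x_2 = g(0.872745) = 0.642726
x_3 = g(0.642726) = 0.800465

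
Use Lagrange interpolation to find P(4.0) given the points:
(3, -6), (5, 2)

Lagrange interpolation formula:
P(x) = Σ yᵢ × Lᵢ(x)
where Lᵢ(x) = Π_{j≠i} (x - xⱼ)/(xᵢ - xⱼ)

L_0(4.0) = (4.0 - 5)/(3 - 5) = 0.500000
L_1(4.0) = (4.0 - 3)/(5 - 3) = 0.500000

P(4.0) = (-6)×L_0(4.0) + 2×L_1(4.0)
P(4.0) = -2.000000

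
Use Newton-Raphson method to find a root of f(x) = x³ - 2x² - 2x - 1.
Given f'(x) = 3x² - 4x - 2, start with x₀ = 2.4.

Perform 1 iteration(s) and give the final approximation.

f(x) = x³ - 2x² - 2x - 1
f'(x) = 3x² - 4x - 2
x₀ = 2.4

Newton-Raphson formula: x_{n+1} = x_n - f(x_n)/f'(x_n)

Iteration 1:
  f(2.400000) = -3.496000
  f'(2.400000) = 5.680000
  x_1 = 2.400000 - (-3.496000)/5.680000 = 3.015493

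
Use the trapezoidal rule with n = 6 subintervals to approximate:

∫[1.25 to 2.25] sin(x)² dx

f(x) = sin(x)²
a = 1.25, b = 2.25, n = 6
h = (b - a)/n = 0.166667

Trapezoidal rule: (h/2)[f(x₀) + 2f(x₁) + 2f(x₂) + ... + f(xₙ)]

x_0 = 1.2500, f(x_0) = 0.900572, coefficient = 1
x_1 = 1.4167, f(x_1) = 0.976432, coefficient = 2
x_2 = 1.5833, f(x_2) = 0.999843, coefficient = 2
x_3 = 1.7500, f(x_3) = 0.968228, coefficient = 2
x_4 = 1.9167, f(x_4) = 0.885068, coefficient = 2
x_5 = 2.0833, f(x_5) = 0.759518, coefficient = 2
x_6 = 2.2500, f(x_6) = 0.605398, coefficient = 1

I ≈ (0.166667/2) × 10.684148 = 0.890346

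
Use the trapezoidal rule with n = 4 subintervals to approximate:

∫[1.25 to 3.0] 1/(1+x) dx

f(x) = 1/(1+x)
a = 1.25, b = 3.0, n = 4
h = (b - a)/n = 0.437500

Trapezoidal rule: (h/2)[f(x₀) + 2f(x₁) + 2f(x₂) + ... + f(xₙ)]

x_0 = 1.2500, f(x_0) = 0.444444, coefficient = 1
x_1 = 1.6875, f(x_1) = 0.372093, coefficient = 2
x_2 = 2.1250, f(x_2) = 0.320000, coefficient = 2
x_3 = 2.5625, f(x_3) = 0.280702, coefficient = 2
x_4 = 3.0000, f(x_4) = 0.250000, coefficient = 1

I ≈ (0.437500/2) × 2.640034 = 0.577507
Exact value: 0.575364
Error: 0.002143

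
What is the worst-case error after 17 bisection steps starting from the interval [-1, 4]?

Bisection error bound: |error| ≤ (b-a)/2^n
|error| ≤ (4 - (-1))/2^17 = 5/2^17
|error| ≤ 0.0000381470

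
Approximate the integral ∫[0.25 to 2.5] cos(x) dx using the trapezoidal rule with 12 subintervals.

f(x) = cos(x)
a = 0.25, b = 2.5, n = 12
h = (b - a)/n = 0.187500

Trapezoidal rule: (h/2)[f(x₀) + 2f(x₁) + 2f(x₂) + ... + f(xₙ)]

x_0 = 0.2500, f(x_0) = 0.968912, coefficient = 1
x_1 = 0.4375, f(x_1) = 0.905814, coefficient = 2
x_2 = 0.6250, f(x_2) = 0.810963, coefficient = 2
x_3 = 0.8125, f(x_3) = 0.687686, coefficient = 2
x_4 = 1.0000, f(x_4) = 0.540302, coefficient = 2
x_5 = 1.1875, f(x_5) = 0.373980, coefficient = 2
x_6 = 1.3750, f(x_6) = 0.194548, coefficient = 2
x_7 = 1.5625, f(x_7) = 0.008296, coefficient = 2
x_8 = 1.7500, f(x_8) = -0.178246, coefficient = 2
x_9 = 1.9375, f(x_9) = -0.358540, coefficient = 2
x_10 = 2.1250, f(x_10) = -0.526266, coefficient = 2
x_11 = 2.3125, f(x_11) = -0.675545, coefficient = 2
x_12 = 2.5000, f(x_12) = -0.801144, coefficient = 1

I ≈ (0.187500/2) × 3.733750 = 0.350039
Exact value: 0.351068
Error: 0.001029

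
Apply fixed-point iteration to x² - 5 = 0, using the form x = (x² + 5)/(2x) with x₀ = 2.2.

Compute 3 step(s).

Equation: x² - 5 = 0
Fixed-point form: x = (x² + 5)/(2x)
x₀ = 2.2

x_1 = g(2.200000) = 2.236364
x_2 = g(2.236364) = 2.236068
x_3 = g(2.236068) = 2.236068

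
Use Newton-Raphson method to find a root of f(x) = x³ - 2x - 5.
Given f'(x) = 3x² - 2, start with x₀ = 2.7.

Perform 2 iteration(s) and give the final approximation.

f(x) = x³ - 2x - 5
f'(x) = 3x² - 2
x₀ = 2.7

Newton-Raphson formula: x_{n+1} = x_n - f(x_n)/f'(x_n)

Iteration 1:
  f(2.700000) = 9.283000
  f'(2.700000) = 19.870000
  x_1 = 2.700000 - 9.283000/19.870000 = 2.232813
Iteration 2:
  f(2.232813) = 1.665964
  f'(2.232813) = 12.956366
  x_2 = 2.232813 - 1.665964/12.956366 = 2.104231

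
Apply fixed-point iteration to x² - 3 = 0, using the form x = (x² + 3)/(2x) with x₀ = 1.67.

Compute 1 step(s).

Equation: x² - 3 = 0
Fixed-point form: x = (x² + 3)/(2x)
x₀ = 1.67

x_1 = g(1.670000) = 1.733204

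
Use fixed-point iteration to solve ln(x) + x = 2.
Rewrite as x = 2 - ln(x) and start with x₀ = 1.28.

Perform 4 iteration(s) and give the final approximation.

Equation: ln(x) + x = 2
Fixed-point form: x = 2 - ln(x)
x₀ = 1.28

x_1 = g(1.280000) = 1.753140
x_2 = g(1.753140) = 1.438592
x_3 = g(1.438592) = 1.636335
x_4 = g(1.636335) = 1.507541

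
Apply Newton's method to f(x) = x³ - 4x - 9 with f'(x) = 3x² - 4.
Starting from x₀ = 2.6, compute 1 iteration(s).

f(x) = x³ - 4x - 9
f'(x) = 3x² - 4
x₀ = 2.6

Newton-Raphson formula: x_{n+1} = x_n - f(x_n)/f'(x_n)

Iteration 1:
  f(2.600000) = -1.824000
  f'(2.600000) = 16.280000
  x_1 = 2.600000 - (-1.824000)/16.280000 = 2.712039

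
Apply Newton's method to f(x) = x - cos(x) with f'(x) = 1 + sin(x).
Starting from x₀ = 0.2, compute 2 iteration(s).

f(x) = x - cos(x)
f'(x) = 1 + sin(x)
x₀ = 0.2

Newton-Raphson formula: x_{n+1} = x_n - f(x_n)/f'(x_n)

Iteration 1:
  f(0.200000) = -0.780067
  f'(0.200000) = 1.198669
  x_1 = 0.200000 - (-0.780067)/1.198669 = 0.850777
Iteration 2:
  f(0.850777) = 0.191378
  f'(0.850777) = 1.751793
  x_2 = 0.850777 - 0.191378/1.751793 = 0.741530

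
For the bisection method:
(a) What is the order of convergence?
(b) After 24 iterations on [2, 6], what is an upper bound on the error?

(a) Bisection has linear (order 1) convergence; the error is halved each step.

(b) Error bound = (b-a)/2^n = (6 - 2)/2^{24}
    = 4/2^{24}

(a) 1 (linear); (b) error ≤ 2.38e-07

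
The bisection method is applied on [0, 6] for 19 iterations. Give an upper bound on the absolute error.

Bisection error bound: |error| ≤ (b-a)/2^n
|error| ≤ (6 - 0)/2^19 = 6/2^19
|error| ≤ 0.0000114441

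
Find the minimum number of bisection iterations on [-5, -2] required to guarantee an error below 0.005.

We need (b-a)/2^n ≤ 0.005
(-2 - (-5))/2^n ≤ 0.005
3/2^n ≤ 0.005
2^n ≥ 600
n ≥ log₂(600) = 9.23
n ≥ 10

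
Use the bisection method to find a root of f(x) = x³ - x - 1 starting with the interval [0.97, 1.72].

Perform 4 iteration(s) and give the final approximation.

f(x) = x³ - x - 1
Initial interval: [0.97, 1.72]

Iteration 1:
  c_1 = (0.970000 + 1.720000)/2 = 1.345000
  f(c_1) = f(1.345000) = 0.088139
  f(a) × f(c) < 0, new interval: [0.970000, 1.345000]
Iteration 2:
  c_2 = (0.970000 + 1.345000)/2 = 1.157500
  f(c_2) = f(1.157500) = -0.606674
  f(a) × f(c) ≥ 0, new interval: [1.157500, 1.345000]
Iteration 3:
  c_3 = (1.157500 + 1.345000)/2 = 1.251250
  f(c_3) = f(1.251250) = -0.292260
  f(a) × f(c) ≥ 0, new interval: [1.251250, 1.345000]
Iteration 4:
  c_4 = (1.251250 + 1.345000)/2 = 1.298125
  f(c_4) = f(1.298125) = -0.110618
  f(a) × f(c) ≥ 0, new interval: [1.298125, 1.345000]

After 4 iteration(s), the approximation is c_4 = 1.298125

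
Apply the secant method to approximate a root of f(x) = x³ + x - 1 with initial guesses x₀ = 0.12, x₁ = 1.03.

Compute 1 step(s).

f(x) = x³ + x - 1
x₀ = 0.12, x₁ = 1.03

Secant formula: x_{n+1} = x_n - f(x_n)(x_n - x_{n-1})/(f(x_n) - f(x_{n-1}))

Iteration 1:
  f(0.120000) = -0.878272
  f(1.030000) = 1.122727
  x_2 = 1.030000 - 1.122727×(1.030000 - 0.120000)/(1.122727 - (-0.878272))
       = 0.519414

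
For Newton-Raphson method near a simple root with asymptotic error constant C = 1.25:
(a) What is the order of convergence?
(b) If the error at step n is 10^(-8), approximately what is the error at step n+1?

(a) Newton-Raphson has quadratic (order 2) convergence near simple roots.
    This means |e_{n+1}| ≈ C|e_n|².

(b) With |e_n| = 10^(-8) and C = 1.25:
    |e_{n+1}| ≈ 1.25 × (10^(-8))² = 1.25 × 10^(-16)

(a) 2 (quadratic); (b) |e_{n+1}| ≈ 1.250e-16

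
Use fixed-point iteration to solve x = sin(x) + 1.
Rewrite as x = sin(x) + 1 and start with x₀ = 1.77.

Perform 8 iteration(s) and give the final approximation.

Equation: x = sin(x) + 1
Fixed-point form: x = sin(x) + 1
x₀ = 1.77

x_1 = g(1.770000) = 1.980224
x_2 = g(1.980224) = 1.917349
x_3 = g(1.917349) = 1.940549
x_4 = g(1.940549) = 1.932417
x_5 = g(1.932417) = 1.935325
x_6 = g(1.935325) = 1.934292
x_7 = g(1.934292) = 1.934660
x_8 = g(1.934660) = 1.934529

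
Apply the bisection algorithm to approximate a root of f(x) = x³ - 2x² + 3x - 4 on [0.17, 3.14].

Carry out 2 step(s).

f(x) = x³ - 2x² + 3x - 4
Initial interval: [0.17, 3.14]

Iteration 1:
  c_1 = (0.170000 + 3.140000)/2 = 1.655000
  f(c_1) = f(1.655000) = 0.020036
  f(a) × f(c) < 0, new interval: [0.170000, 1.655000]
Iteration 2:
  c_2 = (0.170000 + 1.655000)/2 = 0.912500
  f(c_2) = f(0.912500) = -2.168014
  f(a) × f(c) ≥ 0, new interval: [0.912500, 1.655000]

After 2 iteration(s), the approximation is c_2 = 0.912500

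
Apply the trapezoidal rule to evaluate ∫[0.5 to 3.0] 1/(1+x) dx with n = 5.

f(x) = 1/(1+x)
a = 0.5, b = 3.0, n = 5
h = (b - a)/n = 0.500000

Trapezoidal rule: (h/2)[f(x₀) + 2f(x₁) + 2f(x₂) + ... + f(xₙ)]

x_0 = 0.5000, f(x_0) = 0.666667, coefficient = 1
x_1 = 1.0000, f(x_1) = 0.500000, coefficient = 2
x_2 = 1.5000, f(x_2) = 0.400000, coefficient = 2
x_3 = 2.0000, f(x_3) = 0.333333, coefficient = 2
x_4 = 2.5000, f(x_4) = 0.285714, coefficient = 2
x_5 = 3.0000, f(x_5) = 0.250000, coefficient = 1

I ≈ (0.500000/2) × 3.954762 = 0.988690
Exact value: 0.980829
Error: 0.007861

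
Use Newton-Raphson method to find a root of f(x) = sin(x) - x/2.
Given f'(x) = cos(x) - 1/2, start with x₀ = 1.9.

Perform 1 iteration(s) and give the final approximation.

f(x) = sin(x) - x/2
f'(x) = cos(x) - 1/2
x₀ = 1.9

Newton-Raphson formula: x_{n+1} = x_n - f(x_n)/f'(x_n)

Iteration 1:
  f(1.900000) = -0.003700
  f'(1.900000) = -0.823290
  x_1 = 1.900000 - (-0.003700)/(-0.823290) = 1.895506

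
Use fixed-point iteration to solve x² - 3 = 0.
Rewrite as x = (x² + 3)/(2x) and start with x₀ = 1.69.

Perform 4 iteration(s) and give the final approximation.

Equation: x² - 3 = 0
Fixed-point form: x = (x² + 3)/(2x)
x₀ = 1.69

x_1 = g(1.690000) = 1.732574
x_2 = g(1.732574) = 1.732051
x_3 = g(1.732051) = 1.732051
x_4 = g(1.732051) = 1.732051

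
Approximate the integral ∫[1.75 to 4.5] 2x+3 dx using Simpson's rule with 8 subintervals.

f(x) = 2x+3
a = 1.75, b = 4.5, n = 8
h = (b - a)/n = 0.343750

Simpson's rule: (h/3)[f(x₀) + 4f(x₁) + 2f(x₂) + ... + f(xₙ)]

x_0 = 1.7500, f(x_0) = 6.500000, coefficient = 1
x_1 = 2.0938, f(x_1) = 7.187500, coefficient = 4
x_2 = 2.4375, f(x_2) = 7.875000, coefficient = 2
x_3 = 2.7812, f(x_3) = 8.562500, coefficient = 4
x_4 = 3.1250, f(x_4) = 9.250000, coefficient = 2
x_5 = 3.4688, f(x_5) = 9.937500, coefficient = 4
x_6 = 3.8125, f(x_6) = 10.625000, coefficient = 2
x_7 = 4.1562, f(x_7) = 11.312500, coefficient = 4
x_8 = 4.5000, f(x_8) = 12.000000, coefficient = 1

I ≈ (0.343750/3) × 222.000000 = 25.437500
Exact value: 25.437500
Error: 0.000000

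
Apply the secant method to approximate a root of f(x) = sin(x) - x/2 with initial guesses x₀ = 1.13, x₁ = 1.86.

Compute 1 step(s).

f(x) = sin(x) - x/2
x₀ = 1.13, x₁ = 1.86

Secant formula: x_{n+1} = x_n - f(x_n)(x_n - x_{n-1})/(f(x_n) - f(x_{n-1}))

Iteration 1:
  f(1.130000) = 0.339412
  f(1.860000) = 0.028471
  x_2 = 1.860000 - 0.028471×(1.860000 - 1.130000)/(0.028471 - 0.339412)
       = 1.926842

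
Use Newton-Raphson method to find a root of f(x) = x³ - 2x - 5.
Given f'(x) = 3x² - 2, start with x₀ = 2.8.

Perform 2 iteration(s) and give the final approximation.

f(x) = x³ - 2x - 5
f'(x) = 3x² - 2
x₀ = 2.8

Newton-Raphson formula: x_{n+1} = x_n - f(x_n)/f'(x_n)

Iteration 1:
  f(2.800000) = 11.352000
  f'(2.800000) = 21.520000
  x_1 = 2.800000 - 11.352000/21.520000 = 2.272491
Iteration 2:
  f(2.272491) = 2.190647
  f'(2.272491) = 13.492642
  x_2 = 2.272491 - 2.190647/13.492642 = 2.110132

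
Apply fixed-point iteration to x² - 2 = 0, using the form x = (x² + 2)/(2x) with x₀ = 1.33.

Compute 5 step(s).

Equation: x² - 2 = 0
Fixed-point form: x = (x² + 2)/(2x)
x₀ = 1.33

x_1 = g(1.330000) = 1.416880
x_2 = g(1.416880) = 1.414216
x_3 = g(1.414216) = 1.414214
x_4 = g(1.414214) = 1.414214
x_5 = g(1.414214) = 1.414214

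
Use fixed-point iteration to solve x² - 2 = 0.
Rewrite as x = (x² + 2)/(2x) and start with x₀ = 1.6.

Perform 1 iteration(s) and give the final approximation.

Equation: x² - 2 = 0
Fixed-point form: x = (x² + 2)/(2x)
x₀ = 1.6

x_1 = g(1.600000) = 1.425000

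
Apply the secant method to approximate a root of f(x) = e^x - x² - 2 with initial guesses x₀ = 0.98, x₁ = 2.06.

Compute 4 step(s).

f(x) = e^x - x² - 2
x₀ = 0.98, x₁ = 2.06

Secant formula: x_{n+1} = x_n - f(x_n)(x_n - x_{n-1})/(f(x_n) - f(x_{n-1}))

Iteration 1:
  f(0.980000) = -0.295944
  f(2.060000) = 1.602370
  x_2 = 2.060000 - 1.602370×(2.060000 - 0.980000)/(1.602370 - (-0.295944))
       = 1.148370
Iteration 2:
  f(2.060000) = 1.602370
  f(1.148370) = -0.165704
  x_3 = 1.148370 - (-0.165704)×(1.148370 - 2.060000)/(-0.165704 - 1.602370)
       = 1.233808
Iteration 3:
  f(1.148370) = -0.165704
  f(1.233808) = -0.088000
  x_4 = 1.233808 - (-0.088000)×(1.233808 - 1.148370)/(-0.088000 - (-0.165704))
       = 1.330566
Iteration 4:
  f(1.233808) = -0.088000
  f(1.330566) = 0.012778
  x_5 = 1.330566 - 0.012778×(1.330566 - 1.233808)/(0.012778 - (-0.088000))
       = 1.318298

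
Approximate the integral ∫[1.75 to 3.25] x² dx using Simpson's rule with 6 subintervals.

f(x) = x²
a = 1.75, b = 3.25, n = 6
h = (b - a)/n = 0.250000

Simpson's rule: (h/3)[f(x₀) + 4f(x₁) + 2f(x₂) + ... + f(xₙ)]

x_0 = 1.7500, f(x_0) = 3.062500, coefficient = 1
x_1 = 2.0000, f(x_1) = 4.000000, coefficient = 4
x_2 = 2.2500, f(x_2) = 5.062500, coefficient = 2
x_3 = 2.5000, f(x_3) = 6.250000, coefficient = 4
x_4 = 2.7500, f(x_4) = 7.562500, coefficient = 2
x_5 = 3.0000, f(x_5) = 9.000000, coefficient = 4
x_6 = 3.2500, f(x_6) = 10.562500, coefficient = 1

I ≈ (0.250000/3) × 115.875000 = 9.656250
Exact value: 9.656250
Error: 0.000000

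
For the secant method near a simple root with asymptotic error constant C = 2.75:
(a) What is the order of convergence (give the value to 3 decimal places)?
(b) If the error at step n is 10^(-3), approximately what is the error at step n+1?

(a) Secant method has superlinear convergence with order φ = (1+√5)/2 ≈ 1.618.
    This means |e_{n+1}| ≈ C|e_n|^1.618.

(b) With |e_n| = 10^(-3) and C = 2.75:
    |e_{n+1}| ≈ 2.75 × (10^(-3))^1.618 = 2.75 × 10^(-4.85)

(a) ≈ 1.618 (golden ratio); (b) |e_{n+1}| ≈ 3.848e-05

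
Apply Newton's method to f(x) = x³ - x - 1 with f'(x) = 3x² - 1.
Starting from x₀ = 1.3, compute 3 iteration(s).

f(x) = x³ - x - 1
f'(x) = 3x² - 1
x₀ = 1.3

Newton-Raphson formula: x_{n+1} = x_n - f(x_n)/f'(x_n)

Iteration 1:
  f(1.300000) = -0.103000
  f'(1.300000) = 4.070000
  x_1 = 1.300000 - (-0.103000)/4.070000 = 1.325307
Iteration 2:
  f(1.325307) = 0.002514
  f'(1.325307) = 4.269317
  x_2 = 1.325307 - 0.002514/4.269317 = 1.324718
Iteration 3:
  f(1.324718) = 0.000001
  f'(1.324718) = 4.264636
  x_3 = 1.324718 - 0.000001/4.264636 = 1.324718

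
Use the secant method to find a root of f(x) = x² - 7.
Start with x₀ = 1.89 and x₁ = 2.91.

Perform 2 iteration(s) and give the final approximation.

f(x) = x² - 7
x₀ = 1.89, x₁ = 2.91

Secant formula: x_{n+1} = x_n - f(x_n)(x_n - x_{n-1})/(f(x_n) - f(x_{n-1}))

Iteration 1:
  f(1.890000) = -3.427900
  f(2.910000) = 1.468100
  x_2 = 2.910000 - 1.468100×(2.910000 - 1.890000)/(1.468100 - (-3.427900))
       = 2.604146
Iteration 2:
  f(2.910000) = 1.468100
  f(2.604146) = -0.218424
  x_3 = 2.604146 - (-0.218424)×(2.604146 - 2.910000)/(-0.218424 - 1.468100)
       = 2.643757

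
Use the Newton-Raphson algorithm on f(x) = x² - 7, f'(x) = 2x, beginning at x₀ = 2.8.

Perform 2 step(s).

f(x) = x² - 7
f'(x) = 2x
x₀ = 2.8

Newton-Raphson formula: x_{n+1} = x_n - f(x_n)/f'(x_n)

Iteration 1:
  f(2.800000) = 0.840000
  f'(2.800000) = 5.600000
  x_1 = 2.800000 - 0.840000/5.600000 = 2.650000
Iteration 2:
  f(2.650000) = 0.022500
  f'(2.650000) = 5.300000
  x_2 = 2.650000 - 0.022500/5.300000 = 2.645755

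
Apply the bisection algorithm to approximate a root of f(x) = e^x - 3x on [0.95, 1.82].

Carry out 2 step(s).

f(x) = e^x - 3x
Initial interval: [0.95, 1.82]

Iteration 1:
  c_1 = (0.950000 + 1.820000)/2 = 1.385000
  f(c_1) = f(1.385000) = -0.160174
  f(a) × f(c) ≥ 0, new interval: [1.385000, 1.820000]
Iteration 2:
  c_2 = (1.385000 + 1.820000)/2 = 1.602500
  f(c_2) = f(1.602500) = 0.157930
  f(a) × f(c) < 0, new interval: [1.385000, 1.602500]

After 2 iteration(s), the approximation is c_2 = 1.602500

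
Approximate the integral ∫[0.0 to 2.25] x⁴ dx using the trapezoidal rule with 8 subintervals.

f(x) = x⁴
a = 0.0, b = 2.25, n = 8
h = (b - a)/n = 0.281250

Trapezoidal rule: (h/2)[f(x₀) + 2f(x₁) + 2f(x₂) + ... + f(xₙ)]

x_0 = 0.0000, f(x_0) = 0.000000, coefficient = 1
x_1 = 0.2812, f(x_1) = 0.006257, coefficient = 2
x_2 = 0.5625, f(x_2) = 0.100113, coefficient = 2
x_3 = 0.8438, f(x_3) = 0.506822, coefficient = 2
x_4 = 1.1250, f(x_4) = 1.601807, coefficient = 2
x_5 = 1.4062, f(x_5) = 3.910661, coefficient = 2
x_6 = 1.6875, f(x_6) = 8.109146, coefficient = 2
x_7 = 1.9688, f(x_7) = 15.023194, coefficient = 2
x_8 = 2.2500, f(x_8) = 25.628906, coefficient = 1

I ≈ (0.281250/2) × 84.144905 = 11.832877
Exact value: 11.533008
Error: 0.299869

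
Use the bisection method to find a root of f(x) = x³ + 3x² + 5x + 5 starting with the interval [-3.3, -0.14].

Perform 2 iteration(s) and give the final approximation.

f(x) = x³ + 3x² + 5x + 5
Initial interval: [-3.3, -0.14]

Iteration 1:
  c_1 = (-3.300000 + (-0.140000))/2 = -1.720000
  f(c_1) = f(-1.720000) = 0.186752
  f(a) × f(c) < 0, new interval: [-3.300000, -1.720000]
Iteration 2:
  c_2 = (-3.300000 + (-1.720000))/2 = -2.510000
  f(c_2) = f(-2.510000) = -4.462951
  f(a) × f(c) ≥ 0, new interval: [-2.510000, -1.720000]

After 2 iteration(s), the approximation is c_2 = -2.510000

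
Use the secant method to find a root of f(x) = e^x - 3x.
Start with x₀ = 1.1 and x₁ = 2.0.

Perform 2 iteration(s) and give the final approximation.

f(x) = e^x - 3x
x₀ = 1.1, x₁ = 2.0

Secant formula: x_{n+1} = x_n - f(x_n)(x_n - x_{n-1})/(f(x_n) - f(x_{n-1}))

Iteration 1:
  f(1.100000) = -0.295834
  f(2.000000) = 1.389056
  x_2 = 2.000000 - 1.389056×(2.000000 - 1.100000)/(1.389056 - (-0.295834))
       = 1.258023
Iteration 2:
  f(2.000000) = 1.389056
  f(1.258023) = -0.255611
  x_3 = 1.258023 - (-0.255611)×(1.258023 - 2.000000)/(-0.255611 - 1.389056)
       = 1.373339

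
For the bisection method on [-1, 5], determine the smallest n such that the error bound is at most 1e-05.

We need (b-a)/2^n ≤ 1e-05
(5 - (-1))/2^n ≤ 1e-05
6/2^n ≤ 1e-05
2^n ≥ 600000
n ≥ log₂(600000) = 19.19
n ≥ 20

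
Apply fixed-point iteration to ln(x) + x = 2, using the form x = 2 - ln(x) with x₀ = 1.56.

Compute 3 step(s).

Equation: ln(x) + x = 2
Fixed-point form: x = 2 - ln(x)
x₀ = 1.56

x_1 = g(1.560000) = 1.555314
x_2 = g(1.555314) = 1.558322
x_3 = g(1.558322) = 1.556390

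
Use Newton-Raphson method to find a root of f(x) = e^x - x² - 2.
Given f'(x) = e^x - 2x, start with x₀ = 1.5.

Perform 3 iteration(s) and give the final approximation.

f(x) = e^x - x² - 2
f'(x) = e^x - 2x
x₀ = 1.5

Newton-Raphson formula: x_{n+1} = x_n - f(x_n)/f'(x_n)

Iteration 1:
  f(1.500000) = 0.231689
  f'(1.500000) = 1.481689
  x_1 = 1.500000 - 0.231689/1.481689 = 1.343632
Iteration 2:
  f(1.343632) = 0.027592
  f'(1.343632) = 1.145675
  x_2 = 1.343632 - 0.027592/1.145675 = 1.319548
Iteration 3:
  f(1.319548) = 0.000523
  f'(1.319548) = 1.102634
  x_3 = 1.319548 - 0.000523/1.102634 = 1.319074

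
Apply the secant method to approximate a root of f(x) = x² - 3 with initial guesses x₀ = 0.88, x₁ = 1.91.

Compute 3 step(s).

f(x) = x² - 3
x₀ = 0.88, x₁ = 1.91

Secant formula: x_{n+1} = x_n - f(x_n)(x_n - x_{n-1})/(f(x_n) - f(x_{n-1}))

Iteration 1:
  f(0.880000) = -2.225600
  f(1.910000) = 0.648100
  x_2 = 1.910000 - 0.648100×(1.910000 - 0.880000)/(0.648100 - (-2.225600))
       = 1.677706
Iteration 2:
  f(1.910000) = 0.648100
  f(1.677706) = -0.185302
  x_3 = 1.677706 - (-0.185302)×(1.677706 - 1.910000)/(-0.185302 - 0.648100)
       = 1.729355
Iteration 3:
  f(1.677706) = -0.185302
  f(1.729355) = -0.009330
  x_4 = 1.729355 - (-0.009330)×(1.729355 - 1.677706)/(-0.009330 - (-0.185302))
       = 1.732094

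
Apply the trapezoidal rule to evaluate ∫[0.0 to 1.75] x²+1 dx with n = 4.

f(x) = x²+1
a = 0.0, b = 1.75, n = 4
h = (b - a)/n = 0.437500

Trapezoidal rule: (h/2)[f(x₀) + 2f(x₁) + 2f(x₂) + ... + f(xₙ)]

x_0 = 0.0000, f(x_0) = 1.000000, coefficient = 1
x_1 = 0.4375, f(x_1) = 1.191406, coefficient = 2
x_2 = 0.8750, f(x_2) = 1.765625, coefficient = 2
x_3 = 1.3125, f(x_3) = 2.722656, coefficient = 2
x_4 = 1.7500, f(x_4) = 4.062500, coefficient = 1

I ≈ (0.437500/2) × 16.421875 = 3.592285
Exact value: 3.536458
Error: 0.055827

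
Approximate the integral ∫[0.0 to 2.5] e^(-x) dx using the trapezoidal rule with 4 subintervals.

f(x) = e^(-x)
a = 0.0, b = 2.5, n = 4
h = (b - a)/n = 0.625000

Trapezoidal rule: (h/2)[f(x₀) + 2f(x₁) + 2f(x₂) + ... + f(xₙ)]

x_0 = 0.0000, f(x_0) = 1.000000, coefficient = 1
x_1 = 0.6250, f(x_1) = 0.535261, coefficient = 2
x_2 = 1.2500, f(x_2) = 0.286505, coefficient = 2
x_3 = 1.8750, f(x_3) = 0.153355, coefficient = 2
x_4 = 2.5000, f(x_4) = 0.082085, coefficient = 1

I ≈ (0.625000/2) × 3.032327 = 0.947602
Exact value: 0.917915
Error: 0.029687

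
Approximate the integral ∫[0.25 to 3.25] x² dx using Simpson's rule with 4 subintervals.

f(x) = x²
a = 0.25, b = 3.25, n = 4
h = (b - a)/n = 0.750000

Simpson's rule: (h/3)[f(x₀) + 4f(x₁) + 2f(x₂) + ... + f(xₙ)]

x_0 = 0.2500, f(x_0) = 0.062500, coefficient = 1
x_1 = 1.0000, f(x_1) = 1.000000, coefficient = 4
x_2 = 1.7500, f(x_2) = 3.062500, coefficient = 2
x_3 = 2.5000, f(x_3) = 6.250000, coefficient = 4
x_4 = 3.2500, f(x_4) = 10.562500, coefficient = 1

I ≈ (0.750000/3) × 45.750000 = 11.437500
Exact value: 11.437500
Error: 0.000000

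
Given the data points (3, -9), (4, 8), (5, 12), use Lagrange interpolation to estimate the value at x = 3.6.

Lagrange interpolation formula:
P(x) = Σ yᵢ × Lᵢ(x)
where Lᵢ(x) = Π_{j≠i} (x - xⱼ)/(xᵢ - xⱼ)

L_0(3.6) = (3.6 - 4)/(3 - 4) × (3.6 - 5)/(3 - 5) = 0.280000
L_1(3.6) = (3.6 - 3)/(4 - 3) × (3.6 - 5)/(4 - 5) = 0.840000
L_2(3.6) = (3.6 - 3)/(5 - 3) × (3.6 - 4)/(5 - 4) = -0.120000

P(3.6) = (-9)×L_0(3.6) + 8×L_1(3.6) + 12×L_2(3.6)
P(3.6) = 2.760000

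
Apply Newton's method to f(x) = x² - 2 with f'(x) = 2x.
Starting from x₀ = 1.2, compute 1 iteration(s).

f(x) = x² - 2
f'(x) = 2x
x₀ = 1.2

Newton-Raphson formula: x_{n+1} = x_n - f(x_n)/f'(x_n)

Iteration 1:
  f(1.200000) = -0.560000
  f'(1.200000) = 2.400000
  x_1 = 1.200000 - (-0.560000)/2.400000 = 1.433333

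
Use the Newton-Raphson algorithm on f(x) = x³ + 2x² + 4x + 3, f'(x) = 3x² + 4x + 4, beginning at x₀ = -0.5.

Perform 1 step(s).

f(x) = x³ + 2x² + 4x + 3
f'(x) = 3x² + 4x + 4
x₀ = -0.5

Newton-Raphson formula: x_{n+1} = x_n - f(x_n)/f'(x_n)

Iteration 1:
  f(-0.500000) = 1.375000
  f'(-0.500000) = 2.750000
  x_1 = -0.500000 - 1.375000/2.750000 = -1.000000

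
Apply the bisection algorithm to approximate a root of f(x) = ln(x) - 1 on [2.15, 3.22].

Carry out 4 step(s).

f(x) = ln(x) - 1
Initial interval: [2.15, 3.22]

Iteration 1:
  c_1 = (2.150000 + 3.220000)/2 = 2.685000
  f(c_1) = f(2.685000) = -0.012319
  f(a) × f(c) ≥ 0, new interval: [2.685000, 3.220000]
Iteration 2:
  c_2 = (2.685000 + 3.220000)/2 = 2.952500
  f(c_2) = f(2.952500) = 0.082652
  f(a) × f(c) < 0, new interval: [2.685000, 2.952500]
Iteration 3:
  c_3 = (2.685000 + 2.952500)/2 = 2.818750
  f(c_3) = f(2.818750) = 0.036294
  f(a) × f(c) < 0, new interval: [2.685000, 2.818750]
Iteration 4:
  c_4 = (2.685000 + 2.818750)/2 = 2.751875
  f(c_4) = f(2.751875) = 0.012282
  f(a) × f(c) < 0, new interval: [2.685000, 2.751875]

After 4 iteration(s), the approximation is c_4 = 2.751875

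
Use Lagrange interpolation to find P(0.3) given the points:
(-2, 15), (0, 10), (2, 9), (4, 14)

Lagrange interpolation formula:
P(x) = Σ yᵢ × Lᵢ(x)
where Lᵢ(x) = Π_{j≠i} (x - xⱼ)/(xᵢ - xⱼ)

L_0(0.3) = (0.3 - 0)/(-2 - 0) × (0.3 - 2)/(-2 - 2) × (0.3 - 4)/(-2 - 4) = -0.039313
L_1(0.3) = (0.3 - (-2))/(0 - (-2)) × (0.3 - 2)/(0 - 2) × (0.3 - 4)/(0 - 4) = 0.904187
L_2(0.3) = (0.3 - (-2))/(2 - (-2)) × (0.3 - 0)/(2 - 0) × (0.3 - 4)/(2 - 4) = 0.159562
L_3(0.3) = (0.3 - (-2))/(4 - (-2)) × (0.3 - 0)/(4 - 0) × (0.3 - 2)/(4 - 2) = -0.024437

P(0.3) = 15×L_0(0.3) + 10×L_1(0.3) + 9×L_2(0.3) + 14×L_3(0.3)
P(0.3) = 9.546125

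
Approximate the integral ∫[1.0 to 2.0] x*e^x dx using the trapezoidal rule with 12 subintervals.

f(x) = x*e^x
a = 1.0, b = 2.0, n = 12
h = (b - a)/n = 0.083333

Trapezoidal rule: (h/2)[f(x₀) + 2f(x₁) + 2f(x₂) + ... + f(xₙ)]

x_0 = 1.0000, f(x_0) = 2.718282, coefficient = 1
x_1 = 1.0833, f(x_1) = 3.200721, coefficient = 2
x_2 = 1.1667, f(x_2) = 3.746482, coefficient = 2
x_3 = 1.2500, f(x_3) = 4.362929, coefficient = 2
x_4 = 1.3333, f(x_4) = 5.058224, coefficient = 2
x_5 = 1.4167, f(x_5) = 5.841417, coefficient = 2
x_6 = 1.5000, f(x_6) = 6.722534, coefficient = 2
x_7 = 1.5833, f(x_7) = 7.712679, coefficient = 2
x_8 = 1.6667, f(x_8) = 8.824150, coefficient = 2
x_9 = 1.7500, f(x_9) = 10.070555, coefficient = 2
x_10 = 1.8333, f(x_10) = 11.466952, coefficient = 2
x_11 = 1.9167, f(x_11) = 13.029998, coefficient = 2
x_12 = 2.0000, f(x_12) = 14.778112, coefficient = 1

I ≈ (0.083333/2) × 177.569674 = 7.398736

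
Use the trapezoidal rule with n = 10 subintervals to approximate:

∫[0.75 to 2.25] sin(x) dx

f(x) = sin(x)
a = 0.75, b = 2.25, n = 10
h = (b - a)/n = 0.150000

Trapezoidal rule: (h/2)[f(x₀) + 2f(x₁) + 2f(x₂) + ... + f(xₙ)]

x_0 = 0.7500, f(x_0) = 0.681639, coefficient = 1
x_1 = 0.9000, f(x_1) = 0.783327, coefficient = 2
x_2 = 1.0500, f(x_2) = 0.867423, coefficient = 2
x_3 = 1.2000, f(x_3) = 0.932039, coefficient = 2
x_4 = 1.3500, f(x_4) = 0.975723, coefficient = 2
x_5 = 1.5000, f(x_5) = 0.997495, coefficient = 2
x_6 = 1.6500, f(x_6) = 0.996865, coefficient = 2
x_7 = 1.8000, f(x_7) = 0.973848, coefficient = 2
x_8 = 1.9500, f(x_8) = 0.928960, coefficient = 2
x_9 = 2.1000, f(x_9) = 0.863209, coefficient = 2
x_10 = 2.2500, f(x_10) = 0.778073, coefficient = 1

I ≈ (0.150000/2) × 18.097491 = 1.357312
Exact value: 1.359862
Error: 0.002551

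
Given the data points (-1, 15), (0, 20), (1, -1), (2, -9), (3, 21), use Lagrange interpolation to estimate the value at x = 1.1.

Lagrange interpolation formula:
P(x) = Σ yᵢ × Lᵢ(x)
where Lᵢ(x) = Π_{j≠i} (x - xⱼ)/(xᵢ - xⱼ)

L_0(1.1) = (1.1 - 0)/(-1 - 0) × (1.1 - 1)/(-1 - 1) × (1.1 - 2)/(-1 - 2) × (1.1 - 3)/(-1 - 3) = 0.007838
L_1(1.1) = (1.1 - (-1))/(0 - (-1)) × (1.1 - 1)/(0 - 1) × (1.1 - 2)/(0 - 2) × (1.1 - 3)/(0 - 3) = -0.059850
L_2(1.1) = (1.1 - (-1))/(1 - (-1)) × (1.1 - 0)/(1 - 0) × (1.1 - 2)/(1 - 2) × (1.1 - 3)/(1 - 3) = 0.987525
L_3(1.1) = (1.1 - (-1))/(2 - (-1)) × (1.1 - 0)/(2 - 0) × (1.1 - 1)/(2 - 1) × (1.1 - 3)/(2 - 3) = 0.073150
L_4(1.1) = (1.1 - (-1))/(3 - (-1)) × (1.1 - 0)/(3 - 0) × (1.1 - 1)/(3 - 1) × (1.1 - 2)/(3 - 2) = -0.008663

P(1.1) = 15×L_0(1.1) + 20×L_1(1.1) + (-1)×L_2(1.1) + (-9)×L_3(1.1) + 21×L_4(1.1)
P(1.1) = -2.907225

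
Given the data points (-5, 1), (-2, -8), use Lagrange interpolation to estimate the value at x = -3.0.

Lagrange interpolation formula:
P(x) = Σ yᵢ × Lᵢ(x)
where Lᵢ(x) = Π_{j≠i} (x - xⱼ)/(xᵢ - xⱼ)

L_0(-3.0) = (-3.0 - (-2))/(-5 - (-2)) = 0.333333
L_1(-3.0) = (-3.0 - (-5))/(-2 - (-5)) = 0.666667

P(-3.0) = 1×L_0(-3.0) + (-8)×L_1(-3.0)
P(-3.0) = -5.000000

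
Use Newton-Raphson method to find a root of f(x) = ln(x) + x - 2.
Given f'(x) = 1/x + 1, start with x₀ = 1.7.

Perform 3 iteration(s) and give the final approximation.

f(x) = ln(x) + x - 2
f'(x) = 1/x + 1
x₀ = 1.7

Newton-Raphson formula: x_{n+1} = x_n - f(x_n)/f'(x_n)

Iteration 1:
  f(1.700000) = 0.230628
  f'(1.700000) = 1.588235
  x_1 = 1.700000 - 0.230628/1.588235 = 1.554790
Iteration 2:
  f(1.554790) = -0.003870
  f'(1.554790) = 1.643174
  x_2 = 1.554790 - (-0.003870)/1.643174 = 1.557145
Iteration 3:
  f(1.557145) = -0.000001
  f'(1.557145) = 1.642201
  x_3 = 1.557145 - (-0.000001)/1.642201 = 1.557146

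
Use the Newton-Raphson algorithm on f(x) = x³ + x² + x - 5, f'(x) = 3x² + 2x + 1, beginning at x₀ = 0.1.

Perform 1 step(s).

f(x) = x³ + x² + x - 5
f'(x) = 3x² + 2x + 1
x₀ = 0.1

Newton-Raphson formula: x_{n+1} = x_n - f(x_n)/f'(x_n)

Iteration 1:
  f(0.100000) = -4.889000
  f'(0.100000) = 1.230000
  x_1 = 0.100000 - (-4.889000)/1.230000 = 4.074797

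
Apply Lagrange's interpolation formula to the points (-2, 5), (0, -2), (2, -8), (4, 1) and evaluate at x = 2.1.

Lagrange interpolation formula:
P(x) = Σ yᵢ × Lᵢ(x)
where Lᵢ(x) = Π_{j≠i} (x - xⱼ)/(xᵢ - xⱼ)

L_0(2.1) = (2.1 - 0)/(-2 - 0) × (2.1 - 2)/(-2 - 2) × (2.1 - 4)/(-2 - 4) = 0.008313
L_1(2.1) = (2.1 - (-2))/(0 - (-2)) × (2.1 - 2)/(0 - 2) × (2.1 - 4)/(0 - 4) = -0.048688
L_2(2.1) = (2.1 - (-2))/(2 - (-2)) × (2.1 - 0)/(2 - 0) × (2.1 - 4)/(2 - 4) = 1.022437
L_3(2.1) = (2.1 - (-2))/(4 - (-2)) × (2.1 - 0)/(4 - 0) × (2.1 - 2)/(4 - 2) = 0.017938

P(2.1) = 5×L_0(2.1) + (-2)×L_1(2.1) + (-8)×L_2(2.1) + 1×L_3(2.1)
P(2.1) = -8.022625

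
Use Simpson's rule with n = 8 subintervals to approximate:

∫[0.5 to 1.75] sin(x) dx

f(x) = sin(x)
a = 0.5, b = 1.75, n = 8
h = (b - a)/n = 0.156250

Simpson's rule: (h/3)[f(x₀) + 4f(x₁) + 2f(x₂) + ... + f(xₙ)]

x_0 = 0.5000, f(x_0) = 0.479426, coefficient = 1
x_1 = 0.6562, f(x_1) = 0.610150, coefficient = 4
x_2 = 0.8125, f(x_2) = 0.726009, coefficient = 2
x_3 = 0.9688, f(x_3) = 0.824178, coefficient = 4
x_4 = 1.1250, f(x_4) = 0.902268, coefficient = 2
x_5 = 1.2812, f(x_5) = 0.958374, coefficient = 4
x_6 = 1.4375, f(x_6) = 0.991129, coefficient = 2
x_7 = 1.5938, f(x_7) = 0.999737, coefficient = 4
x_8 = 1.7500, f(x_8) = 0.983986, coefficient = 1

I ≈ (0.156250/3) × 20.271977 = 1.055832
Exact value: 1.055829
Error: 0.000004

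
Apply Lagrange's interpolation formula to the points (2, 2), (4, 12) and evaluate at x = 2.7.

Lagrange interpolation formula:
P(x) = Σ yᵢ × Lᵢ(x)
where Lᵢ(x) = Π_{j≠i} (x - xⱼ)/(xᵢ - xⱼ)

L_0(2.7) = (2.7 - 4)/(2 - 4) = 0.650000
L_1(2.7) = (2.7 - 2)/(4 - 2) = 0.350000

P(2.7) = 2×L_0(2.7) + 12×L_1(2.7)
P(2.7) = 5.500000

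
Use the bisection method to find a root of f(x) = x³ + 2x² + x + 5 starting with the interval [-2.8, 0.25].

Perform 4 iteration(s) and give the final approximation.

f(x) = x³ + 2x² + x + 5
Initial interval: [-2.8, 0.25]

Iteration 1:
  c_1 = (-2.800000 + 0.250000)/2 = -1.275000
  f(c_1) = f(-1.275000) = 4.903578
  f(a) × f(c) < 0, new interval: [-2.800000, -1.275000]
Iteration 2:
  c_2 = (-2.800000 + (-1.275000))/2 = -2.037500
  f(c_2) = f(-2.037500) = 2.806822
  f(a) × f(c) < 0, new interval: [-2.800000, -2.037500]
Iteration 3:
  c_3 = (-2.800000 + (-2.037500))/2 = -2.418750
  f(c_3) = f(-2.418750) = 0.131415
  f(a) × f(c) < 0, new interval: [-2.800000, -2.418750]
Iteration 4:
  c_4 = (-2.800000 + (-2.418750))/2 = -2.609375
  f(c_4) = f(-2.609375) = -1.758511
  f(a) × f(c) ≥ 0, new interval: [-2.609375, -2.418750]

After 4 iteration(s), the approximation is c_4 = -2.609375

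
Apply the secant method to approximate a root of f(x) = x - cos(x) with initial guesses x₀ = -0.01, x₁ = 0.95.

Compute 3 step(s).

f(x) = x - cos(x)
x₀ = -0.01, x₁ = 0.95

Secant formula: x_{n+1} = x_n - f(x_n)(x_n - x_{n-1})/(f(x_n) - f(x_{n-1}))

Iteration 1:
  f(-0.010000) = -1.009950
  f(0.950000) = 0.368317
  x_2 = 0.950000 - 0.368317×(0.950000 - (-0.010000))/(0.368317 - (-1.009950))
       = 0.693457
Iteration 2:
  f(0.950000) = 0.368317
  f(0.693457) = -0.075583
  x_3 = 0.693457 - (-0.075583)×(0.693457 - 0.950000)/(-0.075583 - 0.368317)
       = 0.737139
Iteration 3:
  f(0.693457) = -0.075583
  f(0.737139) = -0.003255
  x_4 = 0.737139 - (-0.003255)×(0.737139 - 0.693457)/(-0.003255 - (-0.075583))
       = 0.739105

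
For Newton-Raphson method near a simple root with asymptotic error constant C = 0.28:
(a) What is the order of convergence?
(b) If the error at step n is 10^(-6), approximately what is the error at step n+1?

(a) Newton-Raphson has quadratic (order 2) convergence near simple roots.
    This means |e_{n+1}| ≈ C|e_n|².

(b) With |e_n| = 10^(-6) and C = 0.28:
    |e_{n+1}| ≈ 0.28 × (10^(-6))² = 0.28 × 10^(-12)

(a) 2 (quadratic); (b) |e_{n+1}| ≈ 2.800e-13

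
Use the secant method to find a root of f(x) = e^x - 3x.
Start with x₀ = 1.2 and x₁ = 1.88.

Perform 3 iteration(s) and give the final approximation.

f(x) = e^x - 3x
x₀ = 1.2, x₁ = 1.88

Secant formula: x_{n+1} = x_n - f(x_n)(x_n - x_{n-1})/(f(x_n) - f(x_{n-1}))

Iteration 1:
  f(1.200000) = -0.279883
  f(1.880000) = 0.913505
  x_2 = 1.880000 - 0.913505×(1.880000 - 1.200000)/(0.913505 - (-0.279883))
       = 1.359479
Iteration 2:
  f(1.880000) = 0.913505
  f(1.359479) = -0.184273
  x_3 = 1.359479 - (-0.184273)×(1.359479 - 1.880000)/(-0.184273 - 0.913505)
       = 1.446854
Iteration 3:
  f(1.359479) = -0.184273
  f(1.446854) = -0.090838
  x_4 = 1.446854 - (-0.090838)×(1.446854 - 1.359479)/(-0.090838 - (-0.184273))
       = 1.531801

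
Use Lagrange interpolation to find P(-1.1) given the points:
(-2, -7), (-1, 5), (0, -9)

Lagrange interpolation formula:
P(x) = Σ yᵢ × Lᵢ(x)
where Lᵢ(x) = Π_{j≠i} (x - xⱼ)/(xᵢ - xⱼ)

L_0(-1.1) = (-1.1 - (-1))/(-2 - (-1)) × (-1.1 - 0)/(-2 - 0) = 0.055000
L_1(-1.1) = (-1.1 - (-2))/(-1 - (-2)) × (-1.1 - 0)/(-1 - 0) = 0.990000
L_2(-1.1) = (-1.1 - (-2))/(0 - (-2)) × (-1.1 - (-1))/(0 - (-1)) = -0.045000

P(-1.1) = (-7)×L_0(-1.1) + 5×L_1(-1.1) + (-9)×L_2(-1.1)
P(-1.1) = 4.970000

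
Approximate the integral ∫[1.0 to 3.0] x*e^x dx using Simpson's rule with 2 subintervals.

f(x) = x*e^x
a = 1.0, b = 3.0, n = 2
h = (b - a)/n = 1.000000

Simpson's rule: (h/3)[f(x₀) + 4f(x₁) + 2f(x₂) + ... + f(xₙ)]

x_0 = 1.0000, f(x_0) = 2.718282, coefficient = 1
x_1 = 2.0000, f(x_1) = 14.778112, coefficient = 4
x_2 = 3.0000, f(x_2) = 60.256611, coefficient = 1

I ≈ (1.000000/3) × 122.087341 = 40.695780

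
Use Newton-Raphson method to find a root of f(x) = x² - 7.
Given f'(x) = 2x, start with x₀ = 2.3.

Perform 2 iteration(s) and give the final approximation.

f(x) = x² - 7
f'(x) = 2x
x₀ = 2.3

Newton-Raphson formula: x_{n+1} = x_n - f(x_n)/f'(x_n)

Iteration 1:
  f(2.300000) = -1.710000
  f'(2.300000) = 4.600000
  x_1 = 2.300000 - (-1.710000)/4.600000 = 2.671739
Iteration 2:
  f(2.671739) = 0.138190
  f'(2.671739) = 5.343478
  x_2 = 2.671739 - 0.138190/5.343478 = 2.645878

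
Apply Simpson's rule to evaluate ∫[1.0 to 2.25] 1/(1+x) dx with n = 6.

f(x) = 1/(1+x)
a = 1.0, b = 2.25, n = 6
h = (b - a)/n = 0.208333

Simpson's rule: (h/3)[f(x₀) + 4f(x₁) + 2f(x₂) + ... + f(xₙ)]

x_0 = 1.0000, f(x_0) = 0.500000, coefficient = 1
x_1 = 1.2083, f(x_1) = 0.452830, coefficient = 4
x_2 = 1.4167, f(x_2) = 0.413793, coefficient = 2
x_3 = 1.6250, f(x_3) = 0.380952, coefficient = 4
x_4 = 1.8333, f(x_4) = 0.352941, coefficient = 2
x_5 = 2.0417, f(x_5) = 0.328767, coefficient = 4
x_6 = 2.2500, f(x_6) = 0.307692, coefficient = 1

I ≈ (0.208333/3) × 6.991360 = 0.485511
Exact value: 0.485508
Error: 0.000003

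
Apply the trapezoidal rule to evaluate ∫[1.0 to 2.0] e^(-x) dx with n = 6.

f(x) = e^(-x)
a = 1.0, b = 2.0, n = 6
h = (b - a)/n = 0.166667

Trapezoidal rule: (h/2)[f(x₀) + 2f(x₁) + 2f(x₂) + ... + f(xₙ)]

x_0 = 1.0000, f(x_0) = 0.367879, coefficient = 1
x_1 = 1.1667, f(x_1) = 0.311403, coefficient = 2
x_2 = 1.3333, f(x_2) = 0.263597, coefficient = 2
x_3 = 1.5000, f(x_3) = 0.223130, coefficient = 2
x_4 = 1.6667, f(x_4) = 0.188876, coefficient = 2
x_5 = 1.8333, f(x_5) = 0.159880, coefficient = 2
x_6 = 2.0000, f(x_6) = 0.135335, coefficient = 1

I ≈ (0.166667/2) × 2.796986 = 0.233082
Exact value: 0.232544
Error: 0.000538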